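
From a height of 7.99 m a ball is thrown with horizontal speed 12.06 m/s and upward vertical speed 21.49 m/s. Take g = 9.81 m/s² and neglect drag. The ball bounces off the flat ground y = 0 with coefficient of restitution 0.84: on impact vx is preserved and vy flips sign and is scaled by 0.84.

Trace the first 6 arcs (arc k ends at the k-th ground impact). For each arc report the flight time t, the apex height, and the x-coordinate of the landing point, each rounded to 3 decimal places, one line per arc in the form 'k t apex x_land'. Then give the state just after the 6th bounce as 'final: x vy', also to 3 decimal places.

1 4.726 31.528 56.995
2 4.259 22.246 108.362
3 3.578 15.697 151.511
4 3.005 11.076 187.755
5 2.525 7.815 218.201
6 2.121 5.514 243.775
final: 243.775 8.737

Arc 1: start y=7.990, vy=21.490 → t=4.726, apex=31.528, x_land=56.995, impact vy=-24.871
  bounce: vy ← 0.84·24.871 = 20.892
Arc 2: start y=0.000, vy=20.892 → t=4.259, apex=22.246, x_land=108.362, impact vy=-20.892
  bounce: vy ← 0.84·20.892 = 17.549
Arc 3: start y=0.000, vy=17.549 → t=3.578, apex=15.697, x_land=151.511, impact vy=-17.549
  bounce: vy ← 0.84·17.549 = 14.741
Arc 4: start y=0.000, vy=14.741 → t=3.005, apex=11.076, x_land=187.755, impact vy=-14.741
  bounce: vy ← 0.84·14.741 = 12.383
Arc 5: start y=0.000, vy=12.383 → t=2.525, apex=7.815, x_land=218.201, impact vy=-12.383
  bounce: vy ← 0.84·12.383 = 10.401
Arc 6: start y=0.000, vy=10.401 → t=2.121, apex=5.514, x_land=243.775, impact vy=-10.401
  bounce: vy ← 0.84·10.401 = 8.737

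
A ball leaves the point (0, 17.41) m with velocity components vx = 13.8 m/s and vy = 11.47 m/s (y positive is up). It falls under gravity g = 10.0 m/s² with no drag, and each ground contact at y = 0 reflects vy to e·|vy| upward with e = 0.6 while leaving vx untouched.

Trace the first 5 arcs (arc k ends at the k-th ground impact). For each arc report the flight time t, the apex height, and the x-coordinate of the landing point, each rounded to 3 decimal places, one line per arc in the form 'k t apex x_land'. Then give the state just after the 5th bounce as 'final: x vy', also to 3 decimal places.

1 3.337 23.988 46.055
2 2.628 8.636 82.327
3 1.577 3.109 104.091
4 0.946 1.119 117.149
5 0.568 0.403 124.983
final: 124.983 1.703

Arc 1: start y=17.410, vy=11.470 → t=3.337, apex=23.988, x_land=46.055, impact vy=-21.903
  bounce: vy ← 0.6·21.903 = 13.142
Arc 2: start y=0.000, vy=13.142 → t=2.628, apex=8.636, x_land=82.327, impact vy=-13.142
  bounce: vy ← 0.6·13.142 = 7.885
Arc 3: start y=0.000, vy=7.885 → t=1.577, apex=3.109, x_land=104.091, impact vy=-7.885
  bounce: vy ← 0.6·7.885 = 4.731
Arc 4: start y=0.000, vy=4.731 → t=0.946, apex=1.119, x_land=117.149, impact vy=-4.731
  bounce: vy ← 0.6·4.731 = 2.839
Arc 5: start y=0.000, vy=2.839 → t=0.568, apex=0.403, x_land=124.983, impact vy=-2.839
  bounce: vy ← 0.6·2.839 = 1.703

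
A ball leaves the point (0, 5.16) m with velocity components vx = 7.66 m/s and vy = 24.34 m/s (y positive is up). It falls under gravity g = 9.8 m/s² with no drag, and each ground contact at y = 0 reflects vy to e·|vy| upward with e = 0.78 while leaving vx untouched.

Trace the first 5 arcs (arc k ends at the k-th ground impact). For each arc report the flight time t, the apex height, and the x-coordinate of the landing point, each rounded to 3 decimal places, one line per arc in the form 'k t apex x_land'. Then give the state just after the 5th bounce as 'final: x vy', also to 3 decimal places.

Arc 1: start y=5.160, vy=24.340 → t=5.171, apex=35.386, x_land=39.610, impact vy=-26.336
  bounce: vy ← 0.78·26.336 = 20.542
Arc 2: start y=0.000, vy=20.542 → t=4.192, apex=21.529, x_land=71.722, impact vy=-20.542
  bounce: vy ← 0.78·20.542 = 16.023
Arc 3: start y=0.000, vy=16.023 → t=3.270, apex=13.098, x_land=96.770, impact vy=-16.023
  bounce: vy ← 0.78·16.023 = 12.498
Arc 4: start y=0.000, vy=12.498 → t=2.551, apex=7.969, x_land=116.307, impact vy=-12.498
  bounce: vy ← 0.78·12.498 = 9.748
Arc 5: start y=0.000, vy=9.748 → t=1.989, apex=4.848, x_land=131.546, impact vy=-9.748
  bounce: vy ← 0.78·9.748 = 7.604

1 5.171 35.386 39.610
2 4.192 21.529 71.722
3 3.270 13.098 96.770
4 2.551 7.969 116.307
5 1.989 4.848 131.546
final: 131.546 7.604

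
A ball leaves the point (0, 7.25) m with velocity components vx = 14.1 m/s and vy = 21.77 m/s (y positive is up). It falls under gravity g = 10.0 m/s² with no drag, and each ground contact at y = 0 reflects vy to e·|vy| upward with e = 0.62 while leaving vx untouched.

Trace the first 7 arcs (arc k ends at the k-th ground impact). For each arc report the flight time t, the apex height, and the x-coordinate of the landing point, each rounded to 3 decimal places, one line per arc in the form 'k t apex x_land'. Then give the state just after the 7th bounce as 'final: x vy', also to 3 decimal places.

Arc 1: start y=7.250, vy=21.770 → t=4.665, apex=30.947, x_land=65.774, impact vy=-24.878
  bounce: vy ← 0.62·24.878 = 15.425
Arc 2: start y=0.000, vy=15.425 → t=3.085, apex=11.896, x_land=109.272, impact vy=-15.425
  bounce: vy ← 0.62·15.425 = 9.563
Arc 3: start y=0.000, vy=9.563 → t=1.913, apex=4.573, x_land=136.240, impact vy=-9.563
  bounce: vy ← 0.62·9.563 = 5.929
Arc 4: start y=0.000, vy=5.929 → t=1.186, apex=1.758, x_land=152.960, impact vy=-5.929
  bounce: vy ← 0.62·5.929 = 3.676
Arc 5: start y=0.000, vy=3.676 → t=0.735, apex=0.676, x_land=163.327, impact vy=-3.676
  bounce: vy ← 0.62·3.676 = 2.279
Arc 6: start y=0.000, vy=2.279 → t=0.456, apex=0.260, x_land=169.754, impact vy=-2.279
  bounce: vy ← 0.62·2.279 = 1.413
Arc 7: start y=0.000, vy=1.413 → t=0.283, apex=0.100, x_land=173.739, impact vy=-1.413
  bounce: vy ← 0.62·1.413 = 0.876

1 4.665 30.947 65.774
2 3.085 11.896 109.272
3 1.913 4.573 136.240
4 1.186 1.758 152.960
5 0.735 0.676 163.327
6 0.456 0.260 169.754
7 0.283 0.100 173.739
final: 173.739 0.876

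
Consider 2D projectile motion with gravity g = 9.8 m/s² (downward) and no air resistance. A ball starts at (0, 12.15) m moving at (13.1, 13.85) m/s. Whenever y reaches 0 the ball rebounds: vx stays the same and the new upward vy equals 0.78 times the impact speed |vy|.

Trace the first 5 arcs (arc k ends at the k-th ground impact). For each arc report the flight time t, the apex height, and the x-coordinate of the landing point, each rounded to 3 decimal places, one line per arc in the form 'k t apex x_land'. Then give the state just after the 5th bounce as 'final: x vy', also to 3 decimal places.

Arc 1: start y=12.150, vy=13.850 → t=3.529, apex=21.937, x_land=46.232, impact vy=-20.736
  bounce: vy ← 0.78·20.736 = 16.174
Arc 2: start y=0.000, vy=16.174 → t=3.301, apex=13.346, x_land=89.472, impact vy=-16.174
  bounce: vy ← 0.78·16.174 = 12.616
Arc 3: start y=0.000, vy=12.616 → t=2.575, apex=8.120, x_land=123.199, impact vy=-12.616
  bounce: vy ← 0.78·12.616 = 9.840
Arc 4: start y=0.000, vy=9.840 → t=2.008, apex=4.940, x_land=149.506, impact vy=-9.840
  bounce: vy ← 0.78·9.840 = 7.675
Arc 5: start y=0.000, vy=7.675 → t=1.566, apex=3.006, x_land=170.026, impact vy=-7.675
  bounce: vy ← 0.78·7.675 = 5.987

1 3.529 21.937 46.232
2 3.301 13.346 89.472
3 2.575 8.120 123.199
4 2.008 4.940 149.506
5 1.566 3.006 170.026
final: 170.026 5.987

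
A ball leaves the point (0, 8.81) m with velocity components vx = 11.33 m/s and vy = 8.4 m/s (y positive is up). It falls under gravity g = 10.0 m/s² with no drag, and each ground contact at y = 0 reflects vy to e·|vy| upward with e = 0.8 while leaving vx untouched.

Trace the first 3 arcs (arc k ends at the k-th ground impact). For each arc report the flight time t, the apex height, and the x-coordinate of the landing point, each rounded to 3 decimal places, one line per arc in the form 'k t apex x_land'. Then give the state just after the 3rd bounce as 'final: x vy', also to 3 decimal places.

1 2.411 12.338 27.315
2 2.513 7.896 55.792
3 2.011 5.054 78.573
final: 78.573 8.043

Arc 1: start y=8.810, vy=8.400 → t=2.411, apex=12.338, x_land=27.315, impact vy=-15.709
  bounce: vy ← 0.8·15.709 = 12.567
Arc 2: start y=0.000, vy=12.567 → t=2.513, apex=7.896, x_land=55.792, impact vy=-12.567
  bounce: vy ← 0.8·12.567 = 10.054
Arc 3: start y=0.000, vy=10.054 → t=2.011, apex=5.054, x_land=78.573, impact vy=-10.054
  bounce: vy ← 0.8·10.054 = 8.043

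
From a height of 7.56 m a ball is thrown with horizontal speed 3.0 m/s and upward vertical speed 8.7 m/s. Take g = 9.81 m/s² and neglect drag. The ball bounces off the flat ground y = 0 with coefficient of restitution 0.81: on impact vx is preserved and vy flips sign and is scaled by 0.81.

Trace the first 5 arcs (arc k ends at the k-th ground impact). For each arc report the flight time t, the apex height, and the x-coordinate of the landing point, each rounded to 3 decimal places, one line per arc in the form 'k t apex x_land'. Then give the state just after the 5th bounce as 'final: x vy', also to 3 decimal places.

Arc 1: start y=7.560, vy=8.700 → t=2.413, apex=11.418, x_land=7.238, impact vy=-14.967
  bounce: vy ← 0.81·14.967 = 12.123
Arc 2: start y=0.000, vy=12.123 → t=2.472, apex=7.491, x_land=14.653, impact vy=-12.123
  bounce: vy ← 0.81·12.123 = 9.820
Arc 3: start y=0.000, vy=9.820 → t=2.002, apex=4.915, x_land=20.659, impact vy=-9.820
  bounce: vy ← 0.81·9.820 = 7.954
Arc 4: start y=0.000, vy=7.954 → t=1.622, apex=3.225, x_land=25.524, impact vy=-7.954
  bounce: vy ← 0.81·7.954 = 6.443
Arc 5: start y=0.000, vy=6.443 → t=1.314, apex=2.116, x_land=29.464, impact vy=-6.443
  bounce: vy ← 0.81·6.443 = 5.219

1 2.413 11.418 7.238
2 2.472 7.491 14.653
3 2.002 4.915 20.659
4 1.622 3.225 25.524
5 1.314 2.116 29.464
final: 29.464 5.219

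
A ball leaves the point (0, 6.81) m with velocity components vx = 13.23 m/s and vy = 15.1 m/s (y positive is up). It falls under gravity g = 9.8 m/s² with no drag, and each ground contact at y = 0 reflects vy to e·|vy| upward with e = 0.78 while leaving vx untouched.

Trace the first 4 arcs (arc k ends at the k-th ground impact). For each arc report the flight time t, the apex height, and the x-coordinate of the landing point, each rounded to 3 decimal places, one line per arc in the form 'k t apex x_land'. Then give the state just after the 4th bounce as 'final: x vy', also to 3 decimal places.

Arc 1: start y=6.810, vy=15.100 → t=3.481, apex=18.443, x_land=46.052, impact vy=-19.013
  bounce: vy ← 0.78·19.013 = 14.830
Arc 2: start y=0.000, vy=14.830 → t=3.027, apex=11.221, x_land=86.093, impact vy=-14.830
  bounce: vy ← 0.78·14.830 = 11.567
Arc 3: start y=0.000, vy=11.567 → t=2.361, apex=6.827, x_land=117.325, impact vy=-11.567
  bounce: vy ← 0.78·11.567 = 9.023
Arc 4: start y=0.000, vy=9.023 → t=1.841, apex=4.153, x_land=141.686, impact vy=-9.023
  bounce: vy ← 0.78·9.023 = 7.038

1 3.481 18.443 46.052
2 3.027 11.221 86.093
3 2.361 6.827 117.325
4 1.841 4.153 141.686
final: 141.686 7.038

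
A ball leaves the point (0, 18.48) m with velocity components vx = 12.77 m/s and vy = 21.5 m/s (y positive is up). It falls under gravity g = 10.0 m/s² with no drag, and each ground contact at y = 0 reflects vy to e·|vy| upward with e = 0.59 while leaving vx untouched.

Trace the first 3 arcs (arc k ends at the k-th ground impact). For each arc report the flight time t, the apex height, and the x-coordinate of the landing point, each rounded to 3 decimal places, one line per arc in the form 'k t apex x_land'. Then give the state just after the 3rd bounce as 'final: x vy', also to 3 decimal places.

1 5.034 41.593 64.286
2 3.403 14.478 107.747
3 2.008 5.040 133.389
final: 133.389 5.924

Arc 1: start y=18.480, vy=21.500 → t=5.034, apex=41.593, x_land=64.286, impact vy=-28.842
  bounce: vy ← 0.59·28.842 = 17.017
Arc 2: start y=0.000, vy=17.017 → t=3.403, apex=14.478, x_land=107.747, impact vy=-17.017
  bounce: vy ← 0.59·17.017 = 10.040
Arc 3: start y=0.000, vy=10.040 → t=2.008, apex=5.040, x_land=133.389, impact vy=-10.040
  bounce: vy ← 0.59·10.040 = 5.924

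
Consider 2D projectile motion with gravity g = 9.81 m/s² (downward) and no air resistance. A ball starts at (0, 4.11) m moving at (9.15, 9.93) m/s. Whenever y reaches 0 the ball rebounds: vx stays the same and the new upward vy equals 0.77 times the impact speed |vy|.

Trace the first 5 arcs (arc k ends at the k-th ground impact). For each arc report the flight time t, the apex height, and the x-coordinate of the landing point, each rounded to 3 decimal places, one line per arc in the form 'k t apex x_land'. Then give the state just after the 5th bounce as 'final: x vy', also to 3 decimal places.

1 2.377 9.136 21.749
2 2.102 5.417 40.980
3 1.618 3.211 55.788
4 1.246 1.904 67.189
5 0.960 1.129 75.969
final: 75.969 3.624

Arc 1: start y=4.110, vy=9.930 → t=2.377, apex=9.136, x_land=21.749, impact vy=-13.388
  bounce: vy ← 0.77·13.388 = 10.309
Arc 2: start y=0.000, vy=10.309 → t=2.102, apex=5.417, x_land=40.980, impact vy=-10.309
  bounce: vy ← 0.77·10.309 = 7.938
Arc 3: start y=0.000, vy=7.938 → t=1.618, apex=3.211, x_land=55.788, impact vy=-7.938
  bounce: vy ← 0.77·7.938 = 6.112
Arc 4: start y=0.000, vy=6.112 → t=1.246, apex=1.904, x_land=67.189, impact vy=-6.112
  bounce: vy ← 0.77·6.112 = 4.706
Arc 5: start y=0.000, vy=4.706 → t=0.960, apex=1.129, x_land=75.969, impact vy=-4.706
  bounce: vy ← 0.77·4.706 = 3.624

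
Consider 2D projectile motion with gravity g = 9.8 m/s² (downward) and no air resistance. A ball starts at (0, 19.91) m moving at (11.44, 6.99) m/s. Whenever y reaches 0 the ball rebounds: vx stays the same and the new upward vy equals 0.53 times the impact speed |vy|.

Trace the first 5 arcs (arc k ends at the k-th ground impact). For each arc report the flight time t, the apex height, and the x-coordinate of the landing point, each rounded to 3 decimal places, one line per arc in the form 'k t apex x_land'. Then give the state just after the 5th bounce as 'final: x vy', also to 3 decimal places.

1 2.851 22.403 32.621
2 2.267 6.293 58.550
3 1.201 1.768 72.292
4 0.637 0.497 79.576
5 0.337 0.139 83.436
final: 83.436 0.876

Arc 1: start y=19.910, vy=6.990 → t=2.851, apex=22.403, x_land=32.621, impact vy=-20.955
  bounce: vy ← 0.53·20.955 = 11.106
Arc 2: start y=0.000, vy=11.106 → t=2.267, apex=6.293, x_land=58.550, impact vy=-11.106
  bounce: vy ← 0.53·11.106 = 5.886
Arc 3: start y=0.000, vy=5.886 → t=1.201, apex=1.768, x_land=72.292, impact vy=-5.886
  bounce: vy ← 0.53·5.886 = 3.120
Arc 4: start y=0.000, vy=3.120 → t=0.637, apex=0.497, x_land=79.576, impact vy=-3.120
  bounce: vy ← 0.53·3.120 = 1.653
Arc 5: start y=0.000, vy=1.653 → t=0.337, apex=0.139, x_land=83.436, impact vy=-1.653
  bounce: vy ← 0.53·1.653 = 0.876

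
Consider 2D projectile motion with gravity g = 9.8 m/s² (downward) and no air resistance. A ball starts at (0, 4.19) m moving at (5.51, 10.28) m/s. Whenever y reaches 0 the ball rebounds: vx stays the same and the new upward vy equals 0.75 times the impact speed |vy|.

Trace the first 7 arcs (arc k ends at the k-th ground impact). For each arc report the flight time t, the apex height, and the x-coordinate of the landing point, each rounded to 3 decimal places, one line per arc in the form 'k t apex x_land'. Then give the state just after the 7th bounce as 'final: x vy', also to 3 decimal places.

Arc 1: start y=4.190, vy=10.280 → t=2.447, apex=9.582, x_land=13.485, impact vy=-13.704
  bounce: vy ← 0.75·13.704 = 10.278
Arc 2: start y=0.000, vy=10.278 → t=2.098, apex=5.390, x_land=25.043, impact vy=-10.278
  bounce: vy ← 0.75·10.278 = 7.709
Arc 3: start y=0.000, vy=7.709 → t=1.573, apex=3.032, x_land=33.711, impact vy=-7.709
  bounce: vy ← 0.75·7.709 = 5.781
Arc 4: start y=0.000, vy=5.781 → t=1.180, apex=1.705, x_land=40.212, impact vy=-5.781
  bounce: vy ← 0.75·5.781 = 4.336
Arc 5: start y=0.000, vy=4.336 → t=0.885, apex=0.959, x_land=45.088, impact vy=-4.336
  bounce: vy ← 0.75·4.336 = 3.252
Arc 6: start y=0.000, vy=3.252 → t=0.664, apex=0.540, x_land=48.745, impact vy=-3.252
  bounce: vy ← 0.75·3.252 = 2.439
Arc 7: start y=0.000, vy=2.439 → t=0.498, apex=0.304, x_land=51.487, impact vy=-2.439
  bounce: vy ← 0.75·2.439 = 1.829

1 2.447 9.582 13.485
2 2.098 5.390 25.043
3 1.573 3.032 33.711
4 1.180 1.705 40.212
5 0.885 0.959 45.088
6 0.664 0.540 48.745
7 0.498 0.304 51.487
final: 51.487 1.829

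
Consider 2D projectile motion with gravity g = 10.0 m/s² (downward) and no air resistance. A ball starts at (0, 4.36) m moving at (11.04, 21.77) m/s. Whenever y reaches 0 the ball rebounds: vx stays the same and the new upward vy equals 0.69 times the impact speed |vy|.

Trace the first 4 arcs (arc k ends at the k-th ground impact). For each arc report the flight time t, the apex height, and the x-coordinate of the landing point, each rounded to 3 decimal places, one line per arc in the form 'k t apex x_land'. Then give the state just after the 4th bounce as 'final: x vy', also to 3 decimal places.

1 4.546 28.057 50.186
2 3.269 13.358 86.275
3 2.256 6.360 111.177
4 1.556 3.028 128.359
final: 128.359 5.369

Arc 1: start y=4.360, vy=21.770 → t=4.546, apex=28.057, x_land=50.186, impact vy=-23.688
  bounce: vy ← 0.69·23.688 = 16.345
Arc 2: start y=0.000, vy=16.345 → t=3.269, apex=13.358, x_land=86.275, impact vy=-16.345
  bounce: vy ← 0.69·16.345 = 11.278
Arc 3: start y=0.000, vy=11.278 → t=2.256, apex=6.360, x_land=111.177, impact vy=-11.278
  bounce: vy ← 0.69·11.278 = 7.782
Arc 4: start y=0.000, vy=7.782 → t=1.556, apex=3.028, x_land=128.359, impact vy=-7.782
  bounce: vy ← 0.69·7.782 = 5.369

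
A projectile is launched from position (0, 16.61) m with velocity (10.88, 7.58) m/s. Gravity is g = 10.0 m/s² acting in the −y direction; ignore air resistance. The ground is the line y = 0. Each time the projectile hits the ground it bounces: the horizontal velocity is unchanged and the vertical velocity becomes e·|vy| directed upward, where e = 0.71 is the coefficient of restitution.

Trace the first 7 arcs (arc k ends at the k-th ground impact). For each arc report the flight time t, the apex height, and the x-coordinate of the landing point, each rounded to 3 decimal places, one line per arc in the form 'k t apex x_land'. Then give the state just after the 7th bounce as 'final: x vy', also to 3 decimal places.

1 2.732 19.483 29.724
2 2.803 9.821 60.221
3 1.990 4.951 81.874
4 1.413 2.496 97.247
5 1.003 1.258 108.163
6 0.712 0.634 115.912
7 0.506 0.320 121.415
final: 121.415 1.795

Arc 1: start y=16.610, vy=7.580 → t=2.732, apex=19.483, x_land=29.724, impact vy=-19.740
  bounce: vy ← 0.71·19.740 = 14.015
Arc 2: start y=0.000, vy=14.015 → t=2.803, apex=9.821, x_land=60.221, impact vy=-14.015
  bounce: vy ← 0.71·14.015 = 9.951
Arc 3: start y=0.000, vy=9.951 → t=1.990, apex=4.951, x_land=81.874, impact vy=-9.951
  bounce: vy ← 0.71·9.951 = 7.065
Arc 4: start y=0.000, vy=7.065 → t=1.413, apex=2.496, x_land=97.247, impact vy=-7.065
  bounce: vy ← 0.71·7.065 = 5.016
Arc 5: start y=0.000, vy=5.016 → t=1.003, apex=1.258, x_land=108.163, impact vy=-5.016
  bounce: vy ← 0.71·5.016 = 3.561
Arc 6: start y=0.000, vy=3.561 → t=0.712, apex=0.634, x_land=115.912, impact vy=-3.561
  bounce: vy ← 0.71·3.561 = 2.529
Arc 7: start y=0.000, vy=2.529 → t=0.506, apex=0.320, x_land=121.415, impact vy=-2.529
  bounce: vy ← 0.71·2.529 = 1.795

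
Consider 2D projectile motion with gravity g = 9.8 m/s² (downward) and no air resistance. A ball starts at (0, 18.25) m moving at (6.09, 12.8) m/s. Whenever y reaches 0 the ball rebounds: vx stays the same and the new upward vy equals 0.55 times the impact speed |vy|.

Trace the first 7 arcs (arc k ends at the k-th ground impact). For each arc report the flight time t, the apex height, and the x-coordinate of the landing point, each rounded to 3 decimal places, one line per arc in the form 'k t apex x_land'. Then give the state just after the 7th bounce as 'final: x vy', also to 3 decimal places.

Arc 1: start y=18.250, vy=12.800 → t=3.636, apex=26.609, x_land=22.146, impact vy=-22.837
  bounce: vy ← 0.55·22.837 = 12.560
Arc 2: start y=0.000, vy=12.560 → t=2.563, apex=8.049, x_land=37.757, impact vy=-12.560
  bounce: vy ← 0.55·12.560 = 6.908
Arc 3: start y=0.000, vy=6.908 → t=1.410, apex=2.435, x_land=46.343, impact vy=-6.908
  bounce: vy ← 0.55·6.908 = 3.800
Arc 4: start y=0.000, vy=3.800 → t=0.775, apex=0.737, x_land=51.065, impact vy=-3.800
  bounce: vy ← 0.55·3.800 = 2.090
Arc 5: start y=0.000, vy=2.090 → t=0.426, apex=0.223, x_land=53.662, impact vy=-2.090
  bounce: vy ← 0.55·2.090 = 1.149
Arc 6: start y=0.000, vy=1.149 → t=0.235, apex=0.067, x_land=55.091, impact vy=-1.149
  bounce: vy ← 0.55·1.149 = 0.632
Arc 7: start y=0.000, vy=0.632 → t=0.129, apex=0.020, x_land=55.877, impact vy=-0.632
  bounce: vy ← 0.55·0.632 = 0.348

1 3.636 26.609 22.146
2 2.563 8.049 37.757
3 1.410 2.435 46.343
4 0.775 0.737 51.065
5 0.426 0.223 53.662
6 0.235 0.067 55.091
7 0.129 0.020 55.877
final: 55.877 0.348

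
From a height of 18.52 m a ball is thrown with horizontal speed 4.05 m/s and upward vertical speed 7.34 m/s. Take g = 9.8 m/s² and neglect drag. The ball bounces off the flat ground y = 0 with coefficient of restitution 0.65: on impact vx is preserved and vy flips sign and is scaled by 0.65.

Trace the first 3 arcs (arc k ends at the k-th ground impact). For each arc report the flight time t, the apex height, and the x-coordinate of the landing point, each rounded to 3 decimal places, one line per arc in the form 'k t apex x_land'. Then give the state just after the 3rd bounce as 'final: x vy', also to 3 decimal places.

Arc 1: start y=18.520, vy=7.340 → t=2.832, apex=21.269, x_land=11.471, impact vy=-20.417
  bounce: vy ← 0.65·20.417 = 13.271
Arc 2: start y=0.000, vy=13.271 → t=2.708, apex=8.986, x_land=22.440, impact vy=-13.271
  bounce: vy ← 0.65·13.271 = 8.626
Arc 3: start y=0.000, vy=8.626 → t=1.760, apex=3.797, x_land=29.570, impact vy=-8.626
  bounce: vy ← 0.65·8.626 = 5.607

1 2.832 21.269 11.471
2 2.708 8.986 22.440
3 1.760 3.797 29.570
final: 29.570 5.607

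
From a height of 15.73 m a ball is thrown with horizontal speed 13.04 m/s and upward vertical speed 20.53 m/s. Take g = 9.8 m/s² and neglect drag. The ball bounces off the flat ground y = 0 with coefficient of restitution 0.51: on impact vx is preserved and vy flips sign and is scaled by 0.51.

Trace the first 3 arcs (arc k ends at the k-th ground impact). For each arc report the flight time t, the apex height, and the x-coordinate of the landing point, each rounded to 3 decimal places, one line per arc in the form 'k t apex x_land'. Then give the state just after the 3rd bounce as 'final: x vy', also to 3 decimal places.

1 4.851 37.234 63.263
2 2.812 9.685 99.928
3 1.434 2.519 118.627
final: 118.627 3.584

Arc 1: start y=15.730, vy=20.530 → t=4.851, apex=37.234, x_land=63.263, impact vy=-27.015
  bounce: vy ← 0.51·27.015 = 13.777
Arc 2: start y=0.000, vy=13.777 → t=2.812, apex=9.685, x_land=99.928, impact vy=-13.777
  bounce: vy ← 0.51·13.777 = 7.026
Arc 3: start y=0.000, vy=7.026 → t=1.434, apex=2.519, x_land=118.627, impact vy=-7.026
  bounce: vy ← 0.51·7.026 = 3.584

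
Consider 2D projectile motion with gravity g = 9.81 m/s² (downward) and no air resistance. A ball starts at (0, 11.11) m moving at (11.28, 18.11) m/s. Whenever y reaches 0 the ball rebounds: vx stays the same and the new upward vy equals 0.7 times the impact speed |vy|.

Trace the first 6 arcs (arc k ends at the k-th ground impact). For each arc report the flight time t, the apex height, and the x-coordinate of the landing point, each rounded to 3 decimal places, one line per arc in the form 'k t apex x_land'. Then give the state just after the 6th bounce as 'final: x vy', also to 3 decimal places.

1 4.228 27.826 47.691
2 3.335 13.635 85.304
3 2.334 6.681 111.634
4 1.634 3.274 130.064
5 1.144 1.604 142.966
6 0.801 0.786 151.997
final: 151.997 2.749

Arc 1: start y=11.110, vy=18.110 → t=4.228, apex=27.826, x_land=47.691, impact vy=-23.366
  bounce: vy ← 0.7·23.366 = 16.356
Arc 2: start y=0.000, vy=16.356 → t=3.335, apex=13.635, x_land=85.304, impact vy=-16.356
  bounce: vy ← 0.7·16.356 = 11.449
Arc 3: start y=0.000, vy=11.449 → t=2.334, apex=6.681, x_land=111.634, impact vy=-11.449
  bounce: vy ← 0.7·11.449 = 8.014
Arc 4: start y=0.000, vy=8.014 → t=1.634, apex=3.274, x_land=130.064, impact vy=-8.014
  bounce: vy ← 0.7·8.014 = 5.610
Arc 5: start y=0.000, vy=5.610 → t=1.144, apex=1.604, x_land=142.966, impact vy=-5.610
  bounce: vy ← 0.7·5.610 = 3.927
Arc 6: start y=0.000, vy=3.927 → t=0.801, apex=0.786, x_land=151.997, impact vy=-3.927
  bounce: vy ← 0.7·3.927 = 2.749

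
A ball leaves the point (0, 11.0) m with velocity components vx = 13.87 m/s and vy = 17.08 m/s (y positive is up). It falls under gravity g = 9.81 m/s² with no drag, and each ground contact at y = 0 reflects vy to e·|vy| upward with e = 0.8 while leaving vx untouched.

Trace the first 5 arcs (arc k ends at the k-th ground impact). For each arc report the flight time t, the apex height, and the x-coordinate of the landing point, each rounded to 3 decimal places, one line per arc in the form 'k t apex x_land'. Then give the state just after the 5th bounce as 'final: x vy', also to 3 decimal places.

1 4.038 25.869 56.001
2 3.674 16.556 106.966
3 2.940 10.596 147.737
4 2.352 6.781 180.354
5 1.881 4.340 206.448
final: 206.448 7.382

Arc 1: start y=11.000, vy=17.080 → t=4.038, apex=25.869, x_land=56.001, impact vy=-22.529
  bounce: vy ← 0.8·22.529 = 18.023
Arc 2: start y=0.000, vy=18.023 → t=3.674, apex=16.556, x_land=106.966, impact vy=-18.023
  bounce: vy ← 0.8·18.023 = 14.418
Arc 3: start y=0.000, vy=14.418 → t=2.940, apex=10.596, x_land=147.737, impact vy=-14.418
  bounce: vy ← 0.8·14.418 = 11.535
Arc 4: start y=0.000, vy=11.535 → t=2.352, apex=6.781, x_land=180.354, impact vy=-11.535
  bounce: vy ← 0.8·11.535 = 9.228
Arc 5: start y=0.000, vy=9.228 → t=1.881, apex=4.340, x_land=206.448, impact vy=-9.228
  bounce: vy ← 0.8·9.228 = 7.382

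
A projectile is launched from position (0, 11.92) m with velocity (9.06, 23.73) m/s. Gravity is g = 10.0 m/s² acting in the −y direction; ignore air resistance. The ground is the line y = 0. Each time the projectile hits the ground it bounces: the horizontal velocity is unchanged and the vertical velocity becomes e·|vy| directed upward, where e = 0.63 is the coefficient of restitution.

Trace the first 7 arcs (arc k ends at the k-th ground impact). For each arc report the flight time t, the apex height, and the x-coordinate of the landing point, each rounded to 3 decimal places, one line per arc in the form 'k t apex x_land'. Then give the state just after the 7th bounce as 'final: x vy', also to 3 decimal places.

1 5.204 40.076 47.149
2 3.567 15.906 79.468
3 2.247 6.313 99.829
4 1.416 2.506 112.656
5 0.892 0.995 120.737
6 0.562 0.395 125.828
7 0.354 0.157 129.036
final: 129.036 1.115

Arc 1: start y=11.920, vy=23.730 → t=5.204, apex=40.076, x_land=47.149, impact vy=-28.311
  bounce: vy ← 0.63·28.311 = 17.836
Arc 2: start y=0.000, vy=17.836 → t=3.567, apex=15.906, x_land=79.468, impact vy=-17.836
  bounce: vy ← 0.63·17.836 = 11.237
Arc 3: start y=0.000, vy=11.237 → t=2.247, apex=6.313, x_land=99.829, impact vy=-11.237
  bounce: vy ← 0.63·11.237 = 7.079
Arc 4: start y=0.000, vy=7.079 → t=1.416, apex=2.506, x_land=112.656, impact vy=-7.079
  bounce: vy ← 0.63·7.079 = 4.460
Arc 5: start y=0.000, vy=4.460 → t=0.892, apex=0.995, x_land=120.737, impact vy=-4.460
  bounce: vy ← 0.63·4.460 = 2.810
Arc 6: start y=0.000, vy=2.810 → t=0.562, apex=0.395, x_land=125.828, impact vy=-2.810
  bounce: vy ← 0.63·2.810 = 1.770
Arc 7: start y=0.000, vy=1.770 → t=0.354, apex=0.157, x_land=129.036, impact vy=-1.770
  bounce: vy ← 0.63·1.770 = 1.115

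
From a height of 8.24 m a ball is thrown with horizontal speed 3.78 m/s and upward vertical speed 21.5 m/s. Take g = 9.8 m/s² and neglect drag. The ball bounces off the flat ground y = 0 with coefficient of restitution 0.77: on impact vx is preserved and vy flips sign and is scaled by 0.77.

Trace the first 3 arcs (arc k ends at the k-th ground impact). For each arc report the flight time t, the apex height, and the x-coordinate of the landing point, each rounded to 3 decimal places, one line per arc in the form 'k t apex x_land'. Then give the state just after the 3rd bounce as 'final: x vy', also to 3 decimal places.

1 4.742 31.824 17.926
2 3.925 18.869 32.761
3 3.022 11.187 44.184
final: 44.184 11.402

Arc 1: start y=8.240, vy=21.500 → t=4.742, apex=31.824, x_land=17.926, impact vy=-24.975
  bounce: vy ← 0.77·24.975 = 19.231
Arc 2: start y=0.000, vy=19.231 → t=3.925, apex=18.869, x_land=32.761, impact vy=-19.231
  bounce: vy ← 0.77·19.231 = 14.808
Arc 3: start y=0.000, vy=14.808 → t=3.022, apex=11.187, x_land=44.184, impact vy=-14.808
  bounce: vy ← 0.77·14.808 = 11.402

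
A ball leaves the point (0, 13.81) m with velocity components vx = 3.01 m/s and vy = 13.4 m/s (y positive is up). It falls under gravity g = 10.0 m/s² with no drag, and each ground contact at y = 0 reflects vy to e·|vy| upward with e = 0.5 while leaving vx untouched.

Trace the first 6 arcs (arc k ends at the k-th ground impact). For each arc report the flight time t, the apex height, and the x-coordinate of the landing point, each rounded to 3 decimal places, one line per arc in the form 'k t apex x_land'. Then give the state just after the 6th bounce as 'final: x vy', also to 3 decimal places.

Arc 1: start y=13.810, vy=13.400 → t=3.475, apex=22.788, x_land=10.459, impact vy=-21.349
  bounce: vy ← 0.5·21.349 = 10.674
Arc 2: start y=0.000, vy=10.674 → t=2.135, apex=5.697, x_land=16.885, impact vy=-10.674
  bounce: vy ← 0.5·10.674 = 5.337
Arc 3: start y=0.000, vy=5.337 → t=1.067, apex=1.424, x_land=20.098, impact vy=-5.337
  bounce: vy ← 0.5·5.337 = 2.669
Arc 4: start y=0.000, vy=2.669 → t=0.534, apex=0.356, x_land=21.705, impact vy=-2.669
  bounce: vy ← 0.5·2.669 = 1.334
Arc 5: start y=0.000, vy=1.334 → t=0.267, apex=0.089, x_land=22.508, impact vy=-1.334
  bounce: vy ← 0.5·1.334 = 0.667
Arc 6: start y=0.000, vy=0.667 → t=0.133, apex=0.022, x_land=22.910, impact vy=-0.667
  bounce: vy ← 0.5·0.667 = 0.334

1 3.475 22.788 10.459
2 2.135 5.697 16.885
3 1.067 1.424 20.098
4 0.534 0.356 21.705
5 0.267 0.089 22.508
6 0.133 0.022 22.910
final: 22.910 0.334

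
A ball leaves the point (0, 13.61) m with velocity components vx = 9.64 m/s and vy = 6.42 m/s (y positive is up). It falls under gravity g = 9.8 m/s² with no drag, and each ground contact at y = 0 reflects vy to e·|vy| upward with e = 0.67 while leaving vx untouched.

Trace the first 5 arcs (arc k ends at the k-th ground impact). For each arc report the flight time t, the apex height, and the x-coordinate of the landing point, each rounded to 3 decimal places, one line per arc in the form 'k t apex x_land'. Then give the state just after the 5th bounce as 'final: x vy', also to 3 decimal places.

Arc 1: start y=13.610, vy=6.420 → t=2.446, apex=15.713, x_land=23.578, impact vy=-17.549
  bounce: vy ← 0.67·17.549 = 11.758
Arc 2: start y=0.000, vy=11.758 → t=2.400, apex=7.054, x_land=46.710, impact vy=-11.758
  bounce: vy ← 0.67·11.758 = 7.878
Arc 3: start y=0.000, vy=7.878 → t=1.608, apex=3.166, x_land=62.208, impact vy=-7.878
  bounce: vy ← 0.67·7.878 = 5.278
Arc 4: start y=0.000, vy=5.278 → t=1.077, apex=1.421, x_land=72.592, impact vy=-5.278
  bounce: vy ← 0.67·5.278 = 3.536
Arc 5: start y=0.000, vy=3.536 → t=0.722, apex=0.638, x_land=79.549, impact vy=-3.536
  bounce: vy ← 0.67·3.536 = 2.369

1 2.446 15.713 23.578
2 2.400 7.054 46.710
3 1.608 3.166 62.208
4 1.077 1.421 72.592
5 0.722 0.638 79.549
final: 79.549 2.369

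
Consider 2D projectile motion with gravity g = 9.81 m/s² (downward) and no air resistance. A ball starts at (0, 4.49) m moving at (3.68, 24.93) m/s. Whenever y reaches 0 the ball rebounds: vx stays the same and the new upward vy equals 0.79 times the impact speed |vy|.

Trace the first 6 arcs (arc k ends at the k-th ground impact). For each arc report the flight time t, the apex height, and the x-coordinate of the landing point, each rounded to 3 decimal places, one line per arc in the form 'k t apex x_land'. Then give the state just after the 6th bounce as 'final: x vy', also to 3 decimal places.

1 5.257 36.167 19.345
2 4.290 22.572 35.133
3 3.389 14.087 47.606
4 2.678 8.792 57.460
5 2.115 5.487 65.244
6 1.671 3.424 71.394
final: 71.394 6.475

Arc 1: start y=4.490, vy=24.930 → t=5.257, apex=36.167, x_land=19.345, impact vy=-26.638
  bounce: vy ← 0.79·26.638 = 21.044
Arc 2: start y=0.000, vy=21.044 → t=4.290, apex=22.572, x_land=35.133, impact vy=-21.044
  bounce: vy ← 0.79·21.044 = 16.625
Arc 3: start y=0.000, vy=16.625 → t=3.389, apex=14.087, x_land=47.606, impact vy=-16.625
  bounce: vy ← 0.79·16.625 = 13.134
Arc 4: start y=0.000, vy=13.134 → t=2.678, apex=8.792, x_land=57.460, impact vy=-13.134
  bounce: vy ← 0.79·13.134 = 10.376
Arc 5: start y=0.000, vy=10.376 → t=2.115, apex=5.487, x_land=65.244, impact vy=-10.376
  bounce: vy ← 0.79·10.376 = 8.197
Arc 6: start y=0.000, vy=8.197 → t=1.671, apex=3.424, x_land=71.394, impact vy=-8.197
  bounce: vy ← 0.79·8.197 = 6.475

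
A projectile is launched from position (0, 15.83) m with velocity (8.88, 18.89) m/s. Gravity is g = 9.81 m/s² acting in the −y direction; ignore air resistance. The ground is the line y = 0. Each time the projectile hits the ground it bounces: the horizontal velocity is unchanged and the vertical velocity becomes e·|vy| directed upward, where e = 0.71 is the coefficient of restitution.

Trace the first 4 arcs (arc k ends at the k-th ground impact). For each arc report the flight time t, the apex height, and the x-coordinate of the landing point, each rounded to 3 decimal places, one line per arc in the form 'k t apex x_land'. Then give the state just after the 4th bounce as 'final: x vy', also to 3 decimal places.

1 4.559 34.017 40.484
2 3.740 17.148 73.692
3 2.655 8.644 97.269
4 1.885 4.358 114.008
final: 114.008 6.565

Arc 1: start y=15.830, vy=18.890 → t=4.559, apex=34.017, x_land=40.484, impact vy=-25.834
  bounce: vy ← 0.71·25.834 = 18.342
Arc 2: start y=0.000, vy=18.342 → t=3.740, apex=17.148, x_land=73.692, impact vy=-18.342
  bounce: vy ← 0.71·18.342 = 13.023
Arc 3: start y=0.000, vy=13.023 → t=2.655, apex=8.644, x_land=97.269, impact vy=-13.023
  bounce: vy ← 0.71·13.023 = 9.246
Arc 4: start y=0.000, vy=9.246 → t=1.885, apex=4.358, x_land=114.008, impact vy=-9.246
  bounce: vy ← 0.71·9.246 = 6.565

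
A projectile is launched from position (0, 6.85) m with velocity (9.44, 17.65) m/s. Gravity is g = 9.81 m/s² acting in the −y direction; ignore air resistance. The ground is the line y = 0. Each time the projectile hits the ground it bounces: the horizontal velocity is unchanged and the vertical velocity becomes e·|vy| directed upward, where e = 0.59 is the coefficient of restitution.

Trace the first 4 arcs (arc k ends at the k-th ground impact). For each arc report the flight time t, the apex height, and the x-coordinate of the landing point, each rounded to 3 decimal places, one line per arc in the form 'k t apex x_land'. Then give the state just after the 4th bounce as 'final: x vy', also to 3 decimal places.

1 3.952 22.728 37.305
2 2.540 7.912 61.283
3 1.499 2.754 75.430
4 0.884 0.959 83.776
final: 83.776 2.559

Arc 1: start y=6.850, vy=17.650 → t=3.952, apex=22.728, x_land=37.305, impact vy=-21.117
  bounce: vy ← 0.59·21.117 = 12.459
Arc 2: start y=0.000, vy=12.459 → t=2.540, apex=7.912, x_land=61.283, impact vy=-12.459
  bounce: vy ← 0.59·12.459 = 7.351
Arc 3: start y=0.000, vy=7.351 → t=1.499, apex=2.754, x_land=75.430, impact vy=-7.351
  bounce: vy ← 0.59·7.351 = 4.337
Arc 4: start y=0.000, vy=4.337 → t=0.884, apex=0.959, x_land=83.776, impact vy=-4.337
  bounce: vy ← 0.59·4.337 = 2.559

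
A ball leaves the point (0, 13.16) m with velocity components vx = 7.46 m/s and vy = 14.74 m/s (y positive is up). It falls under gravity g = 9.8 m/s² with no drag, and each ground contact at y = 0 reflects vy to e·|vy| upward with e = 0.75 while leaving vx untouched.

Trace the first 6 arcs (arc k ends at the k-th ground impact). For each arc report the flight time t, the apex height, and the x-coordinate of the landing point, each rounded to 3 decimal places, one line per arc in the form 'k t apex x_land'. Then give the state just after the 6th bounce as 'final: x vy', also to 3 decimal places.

1 3.728 24.245 27.815
2 3.337 13.638 52.706
3 2.502 7.671 71.374
4 1.877 4.315 85.375
5 1.408 2.427 95.876
6 1.056 1.365 103.752
final: 103.752 3.880

Arc 1: start y=13.160, vy=14.740 → t=3.728, apex=24.245, x_land=27.815, impact vy=-21.799
  bounce: vy ← 0.75·21.799 = 16.349
Arc 2: start y=0.000, vy=16.349 → t=3.337, apex=13.638, x_land=52.706, impact vy=-16.349
  bounce: vy ← 0.75·16.349 = 12.262
Arc 3: start y=0.000, vy=12.262 → t=2.502, apex=7.671, x_land=71.374, impact vy=-12.262
  bounce: vy ← 0.75·12.262 = 9.197
Arc 4: start y=0.000, vy=9.197 → t=1.877, apex=4.315, x_land=85.375, impact vy=-9.197
  bounce: vy ← 0.75·9.197 = 6.897
Arc 5: start y=0.000, vy=6.897 → t=1.408, apex=2.427, x_land=95.876, impact vy=-6.897
  bounce: vy ← 0.75·6.897 = 5.173
Arc 6: start y=0.000, vy=5.173 → t=1.056, apex=1.365, x_land=103.752, impact vy=-5.173
  bounce: vy ← 0.75·5.173 = 3.880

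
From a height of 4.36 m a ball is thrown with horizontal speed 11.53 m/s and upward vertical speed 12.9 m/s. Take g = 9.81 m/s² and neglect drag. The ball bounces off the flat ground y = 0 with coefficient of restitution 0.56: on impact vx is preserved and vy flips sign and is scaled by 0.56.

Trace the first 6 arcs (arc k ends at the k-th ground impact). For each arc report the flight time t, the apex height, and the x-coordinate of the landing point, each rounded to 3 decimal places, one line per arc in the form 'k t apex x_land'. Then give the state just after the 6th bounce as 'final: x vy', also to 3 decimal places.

Arc 1: start y=4.360, vy=12.900 → t=2.933, apex=12.842, x_land=33.818, impact vy=-15.873
  bounce: vy ← 0.56·15.873 = 8.889
Arc 2: start y=0.000, vy=8.889 → t=1.812, apex=4.027, x_land=54.713, impact vy=-8.889
  bounce: vy ← 0.56·8.889 = 4.978
Arc 3: start y=0.000, vy=4.978 → t=1.015, apex=1.263, x_land=66.414, impact vy=-4.978
  bounce: vy ← 0.56·4.978 = 2.788
Arc 4: start y=0.000, vy=2.788 → t=0.568, apex=0.396, x_land=72.966, impact vy=-2.788
  bounce: vy ← 0.56·2.788 = 1.561
Arc 5: start y=0.000, vy=1.561 → t=0.318, apex=0.124, x_land=76.636, impact vy=-1.561
  bounce: vy ← 0.56·1.561 = 0.874
Arc 6: start y=0.000, vy=0.874 → t=0.178, apex=0.039, x_land=78.691, impact vy=-0.874
  bounce: vy ← 0.56·0.874 = 0.490

1 2.933 12.842 33.818
2 1.812 4.027 54.713
3 1.015 1.263 66.414
4 0.568 0.396 72.966
5 0.318 0.124 76.636
6 0.178 0.039 78.691
final: 78.691 0.490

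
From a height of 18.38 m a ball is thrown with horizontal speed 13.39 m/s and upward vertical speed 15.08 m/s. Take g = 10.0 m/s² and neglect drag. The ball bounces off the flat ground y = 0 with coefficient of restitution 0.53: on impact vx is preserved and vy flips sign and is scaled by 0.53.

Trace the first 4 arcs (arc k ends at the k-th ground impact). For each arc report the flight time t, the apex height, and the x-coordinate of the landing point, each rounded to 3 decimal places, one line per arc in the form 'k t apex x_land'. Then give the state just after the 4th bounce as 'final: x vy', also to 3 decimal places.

Arc 1: start y=18.380, vy=15.080 → t=3.947, apex=29.750, x_land=52.854, impact vy=-24.393
  bounce: vy ← 0.53·24.393 = 12.928
Arc 2: start y=0.000, vy=12.928 → t=2.586, apex=8.357, x_land=87.476, impact vy=-12.928
  bounce: vy ← 0.53·12.928 = 6.852
Arc 3: start y=0.000, vy=6.852 → t=1.370, apex=2.347, x_land=105.825, impact vy=-6.852
  bounce: vy ← 0.53·6.852 = 3.632
Arc 4: start y=0.000, vy=3.632 → t=0.726, apex=0.659, x_land=115.550, impact vy=-3.632
  bounce: vy ← 0.53·3.632 = 1.925

1 3.947 29.750 52.854
2 2.586 8.357 87.476
3 1.370 2.347 105.825
4 0.726 0.659 115.550
final: 115.550 1.925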